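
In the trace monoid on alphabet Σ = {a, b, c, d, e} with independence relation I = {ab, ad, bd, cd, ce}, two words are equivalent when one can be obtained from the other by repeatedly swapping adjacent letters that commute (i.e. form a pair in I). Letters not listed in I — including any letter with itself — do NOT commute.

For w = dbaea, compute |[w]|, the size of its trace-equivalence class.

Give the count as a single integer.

6

#0=d has no predecessor
#1=b has no predecessor
#2=a has no predecessor
#3=e depends on [0:d, 1:b, 2:a]
#4=a depends on [3:e]
sources: [0:d, 1:b, 2:a]
N(rest) = Σ N(rest − s) over sources s of rest; N(one piece) = 1:
  size 1 → [4]=1
  size 2 → [3,4]=1
  size 3 → [0,3,4]=1  [1,3,4]=1  [2,3,4]=1
  first=0(d) contributes 2
  first=1(b) contributes 2
  first=2(a) contributes 2
|[w]| = 6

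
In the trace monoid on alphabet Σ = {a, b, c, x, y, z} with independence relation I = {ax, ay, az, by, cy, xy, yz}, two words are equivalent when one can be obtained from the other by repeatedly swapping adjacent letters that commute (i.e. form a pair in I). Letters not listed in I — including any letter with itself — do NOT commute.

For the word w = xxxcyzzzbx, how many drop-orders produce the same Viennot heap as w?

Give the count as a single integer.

10

#0=x has no predecessor
#1=x depends on [0:x]
#2=x depends on [1:x]
#3=c depends on [2:x]
#4=y has no predecessor
#5=z depends on [3:c]
#6=z depends on [5:z]
#7=z depends on [6:z]
#8=b depends on [7:z]
#9=x depends on [8:b]
sources: [0:x, 4:y]
N(rest) = Σ N(rest − s) over sources s of rest; N(one piece) = 1:
  size 1 → [4]=1  [9]=1
  size 2 → [4,9]=2  [8,9]=1
  size 3 → [4,8,9]=3  [7,8,9]=1
  size 4 → [4,7,8,9]=4  [6,7,8,9]=1
  size 5 → [4,6,7,8,9]=5  [5,6,7,8,9]=1
  size 6 → [3,5,6,7,8,9]=1  [4,5,6,7,8,9]=6
  size 7 → [2,3,5,6,7,8,9]=1  [3,4,5,6,7,8,9]=7
  size 8 → [1,2,3,5,6,7,8,9]=1  [2,3,4,5,6,7,8,9]=8
  first=0(x) contributes 9
  first=4(y) contributes 1
|[w]| = 10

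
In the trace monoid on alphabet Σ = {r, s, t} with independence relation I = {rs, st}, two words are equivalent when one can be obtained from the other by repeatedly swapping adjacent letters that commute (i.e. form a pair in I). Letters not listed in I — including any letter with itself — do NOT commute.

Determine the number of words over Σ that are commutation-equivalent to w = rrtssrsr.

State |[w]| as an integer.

56

drop 0:r onto floor
drop 1:r onto {0:r}
drop 2:t onto {1:r}
drop 3:s onto floor
drop 4:s onto {3:s}
drop 5:r onto {2:t}
drop 6:s onto {4:s}
drop 7:r onto {5:r}
ground layer = {0:r, 3:s}
drop-orders for the pieces not yet dropped (sum over which currently-grounded one goes next):
  1 to go: {6} 1  {7} 1
  2 to go: {4,6} 1  {5,7} 1  {6,7} 2
  3 to go: {2,5,7} 1  {3,4,6} 1  {4,6,7} 3  {5,6,7} 3
  4 to go: {1,2,5,7} 1  {2,5,6,7} 4  {3,4,6,7} 4  {4,5,6,7} 6
  5 to go: {0,1,2,5,7} 1  {1,2,5,6,7} 5  {2,4,5,6,7} 10  {3,4,5,6,7} 10
  6 to go: {0,1,2,5,6,7} 6  {1,2,4,5,6,7} 15  {2,3,4,5,6,7} 20
  if 0:r drops first: 35 orders
  if 3:s drops first: 21 orders
heap linearizations: 56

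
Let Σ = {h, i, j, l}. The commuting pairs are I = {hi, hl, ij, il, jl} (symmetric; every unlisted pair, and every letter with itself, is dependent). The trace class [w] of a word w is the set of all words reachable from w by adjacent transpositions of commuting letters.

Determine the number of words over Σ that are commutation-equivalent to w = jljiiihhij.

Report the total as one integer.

1260

#0=j has no predecessor
#1=l has no predecessor
#2=j depends on [0:j]
#3=i has no predecessor
#4=i depends on [3:i]
#5=i depends on [4:i]
#6=h depends on [2:j]
#7=h depends on [6:h]
#8=i depends on [5:i]
#9=j depends on [7:h]
sources: [0:j, 1:l, 3:i]
N(rest) = Σ N(rest − s) over sources s of rest; N(one piece) = 1:
  size 1 → [1]=1  [8]=1  [9]=1
  size 2 → [1,8]=2  [1,9]=2  [5,8]=1  [7,9]=1  [8,9]=2
  size 3 → [1,5,8]=3  [1,7,9]=3  [1,8,9]=6  [4,5,8]=1  [5,8,9]=3  [6,7,9]=1  [7,8,9]=3
  size 4 → [1,4,5,8]=4  [1,5,8,9]=12  [1,6,7,9]=4  [1,7,8,9]=12  [2,6,7,9]=1  [3,4,5,8]=1  [4,5,8,9]=4  [5,7,8,9]=6  [6,7,8,9]=4
  size 5 → [0,2,6,7,9]=1  [1,2,6,7,9]=5  [1,3,4,5,8]=5  [1,4,5,8,9]=20  [1,5,7,8,9]=30  [1,6,7,8,9]=20  [2,6,7,8,9]=5  [3,4,5,8,9]=5  [4,5,7,8,9]=10  [5,6,7,8,9]=10
  size 6 → [0,1,2,6,7,9]=6  [0,2,6,7,8,9]=6  [1,2,6,7,8,9]=30  [1,3,4,5,8,9]=30  [1,4,5,7,8,9]=60  [1,5,6,7,8,9]=60  [2,5,6,7,8,9]=15  [3,4,5,7,8,9]=15  [4,5,6,7,8,9]=20
  size 7 → [0,1,2,6,7,8,9]=42  [0,2,5,6,7,8,9]=21  [1,2,5,6,7,8,9]=105  [1,3,4,5,7,8,9]=105  [1,4,5,6,7,8,9]=140  [2,4,5,6,7,8,9]=35  [3,4,5,6,7,8,9]=35
  size 8 → [0,1,2,5,6,7,8,9]=168  [0,2,4,5,6,7,8,9]=56  [1,2,4,5,6,7,8,9]=280  [1,3,4,5,6,7,8,9]=280  [2,3,4,5,6,7,8,9]=70
  first=0(j) contributes 630
  first=1(l) contributes 126
  first=3(i) contributes 504
|[w]| = 1260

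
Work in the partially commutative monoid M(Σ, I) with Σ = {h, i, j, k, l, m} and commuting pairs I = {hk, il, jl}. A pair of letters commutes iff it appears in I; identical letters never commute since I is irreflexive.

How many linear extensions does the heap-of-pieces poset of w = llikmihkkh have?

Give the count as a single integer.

18

piece 0:l — minimal
piece 1:l rests on {0:l}
piece 2:i — minimal
piece 3:k rests on {1:l, 2:i}
piece 4:m rests on {3:k}
piece 5:i rests on {4:m}
piece 6:h rests on {5:i}
piece 7:k rests on {5:i}
piece 8:k rests on {7:k}
piece 9:h rests on {6:h}
minimal pieces: {0:l, 2:i}
ways to finish when only these pieces remain (= sum over removing one remaining piece with nothing left below it):
  1 left: {8}→1  {9}→1
  2 left: {6,9}→1  {7,8}→1  {8,9}→2
  3 left: {6,8,9}→3  {7,8,9}→3
  4 left: {6,7,8,9}→6
  5 left: {5,6,7,8,9}→6
  6 left: {4,5,6,7,8,9}→6
  7 left: {3,4,5,6,7,8,9}→6
  8 left: {1,3,4,5,6,7,8,9}→6  {2,3,4,5,6,7,8,9}→6
  placing 0:l first → 12 extensions
  placing 2:i first → 6 extensions
total linear extensions = 18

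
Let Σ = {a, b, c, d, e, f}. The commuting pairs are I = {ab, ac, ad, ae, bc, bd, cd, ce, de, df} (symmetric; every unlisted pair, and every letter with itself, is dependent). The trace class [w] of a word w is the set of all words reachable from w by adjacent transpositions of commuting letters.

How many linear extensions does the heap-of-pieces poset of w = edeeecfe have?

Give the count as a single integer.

40

0(e) covers ∅
1(d) covers ∅
2(e) covers 0:e
3(e) covers 2:e
4(e) covers 3:e
5(c) covers ∅
6(f) covers 4:e, 5:c
7(e) covers 6:f
floor of heap: 0:e, 1:d, 5:c
completions by unplaced set U, small U first (add the entries for U minus each lowest piece of U):
  |U|=1: {1}:1  {7}:1
  |U|=2: {1,7}:2  {6,7}:1
  |U|=3: {1,6,7}:3  {4,6,7}:1  {5,6,7}:1
  |U|=4: {1,4,6,7}:4  {1,5,6,7}:4  {3,4,6,7}:1  {4,5,6,7}:2
  |U|=5: {1,3,4,6,7}:5  {1,4,5,6,7}:10  {2,3,4,6,7}:1  {3,4,5,6,7}:3
  |U|=6: {0,2,3,4,6,7}:1  {1,2,3,4,6,7}:6  {1,3,4,5,6,7}:18  {2,3,4,5,6,7}:4
  start at 0(e): 28
  start at 1(d): 5
  start at 5(c): 7
sum over floor = 40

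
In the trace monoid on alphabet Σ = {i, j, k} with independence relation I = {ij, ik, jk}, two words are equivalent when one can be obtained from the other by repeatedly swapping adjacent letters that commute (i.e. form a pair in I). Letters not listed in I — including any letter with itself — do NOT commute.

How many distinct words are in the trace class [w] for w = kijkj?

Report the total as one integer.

piece 0:k — minimal
piece 1:i — minimal
piece 2:j — minimal
piece 3:k rests on {0:k}
piece 4:j rests on {2:j}
minimal pieces: {0:k, 1:i, 2:j}
ways to finish when only these pieces remain (= sum over removing one remaining piece with nothing left below it):
  1 left: {1}→1  {3}→1  {4}→1
  2 left: {0,3}→1  {1,3}→2  {1,4}→2  {2,4}→1  {3,4}→2
  3 left: {0,1,3}→3  {0,3,4}→3  {1,2,4}→3  {1,3,4}→6  {2,3,4}→3
  placing 0:k first → 12 extensions
  placing 1:i first → 6 extensions
  placing 2:j first → 12 extensions
total linear extensions = 30

30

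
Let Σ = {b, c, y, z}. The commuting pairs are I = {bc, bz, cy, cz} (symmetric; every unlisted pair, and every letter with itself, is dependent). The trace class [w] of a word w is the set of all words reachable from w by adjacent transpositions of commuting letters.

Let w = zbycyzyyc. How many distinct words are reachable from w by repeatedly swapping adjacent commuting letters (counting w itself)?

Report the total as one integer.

72

#0=z has no predecessor
#1=b has no predecessor
#2=y depends on [0:z, 1:b]
#3=c has no predecessor
#4=y depends on [2:y]
#5=z depends on [4:y]
#6=y depends on [5:z]
#7=y depends on [6:y]
#8=c depends on [3:c]
sources: [0:z, 1:b, 3:c]
N(rest) = Σ N(rest − s) over sources s of rest; N(one piece) = 1:
  size 1 → [7]=1  [8]=1
  size 2 → [3,8]=1  [6,7]=1  [7,8]=2
  size 3 → [3,7,8]=3  [5,6,7]=1  [6,7,8]=3
  size 4 → [3,6,7,8]=6  [4,5,6,7]=1  [5,6,7,8]=4
  size 5 → [2,4,5,6,7]=1  [3,5,6,7,8]=10  [4,5,6,7,8]=5
  size 6 → [0,2,4,5,6,7]=1  [1,2,4,5,6,7]=1  [2,4,5,6,7,8]=6  [3,4,5,6,7,8]=15
  size 7 → [0,1,2,4,5,6,7]=2  [0,2,4,5,6,7,8]=7  [1,2,4,5,6,7,8]=7  [2,3,4,5,6,7,8]=21
  first=0(z) contributes 28
  first=1(b) contributes 28
  first=3(c) contributes 16
|[w]| = 72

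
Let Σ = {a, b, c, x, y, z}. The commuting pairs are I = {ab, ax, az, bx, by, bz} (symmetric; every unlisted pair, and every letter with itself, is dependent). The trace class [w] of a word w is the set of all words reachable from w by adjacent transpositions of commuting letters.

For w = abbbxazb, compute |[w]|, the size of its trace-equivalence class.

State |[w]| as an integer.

0(a) covers ∅
1(b) covers ∅
2(b) covers 1:b
3(b) covers 2:b
4(x) covers ∅
5(a) covers 0:a
6(z) covers 4:x
7(b) covers 3:b
floor of heap: 0:a, 1:b, 4:x
completions by unplaced set U, small U first (add the entries for U minus each lowest piece of U):
  |U|=1: {5}:1  {6}:1  {7}:1
  |U|=2: {0,5}:1  {3,7}:1  {4,6}:1  {5,6}:2  {5,7}:2  {6,7}:2
  |U|=3: {0,5,6}:3  {0,5,7}:3  {2,3,7}:1  {3,5,7}:3  {3,6,7}:3  {4,5,6}:3  {4,6,7}:3  {5,6,7}:6
  |U|=4: {0,3,5,7}:6  {0,4,5,6}:6  {0,5,6,7}:12  {1,2,3,7}:1  {2,3,5,7}:4  {2,3,6,7}:4  {3,4,6,7}:6  {3,5,6,7}:12  {4,5,6,7}:12
  |U|=5: {0,2,3,5,7}:10  {0,3,5,6,7}:30  {0,4,5,6,7}:30  {1,2,3,5,7}:5  {1,2,3,6,7}:5  {2,3,4,6,7}:10  {2,3,5,6,7}:20  {3,4,5,6,7}:30
  |U|=6: {0,1,2,3,5,7}:15  {0,2,3,5,6,7}:60  {0,3,4,5,6,7}:90  {1,2,3,4,6,7}:15  {1,2,3,5,6,7}:30  {2,3,4,5,6,7}:60
  start at 0(a): 105
  start at 1(b): 210
  start at 4(x): 105
sum over floor = 420

420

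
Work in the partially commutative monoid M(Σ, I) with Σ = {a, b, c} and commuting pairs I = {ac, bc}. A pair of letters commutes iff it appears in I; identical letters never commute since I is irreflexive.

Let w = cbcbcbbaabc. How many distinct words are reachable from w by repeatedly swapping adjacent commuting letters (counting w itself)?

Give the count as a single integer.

#0=c has no predecessor
#1=b has no predecessor
#2=c depends on [0:c]
#3=b depends on [1:b]
#4=c depends on [2:c]
#5=b depends on [3:b]
#6=b depends on [5:b]
#7=a depends on [6:b]
#8=a depends on [7:a]
#9=b depends on [8:a]
#10=c depends on [4:c]
sources: [0:c, 1:b]
N(rest) = Σ N(rest − s) over sources s of rest; N(one piece) = 1:
  size 1 → [9]=1  [10]=1
  size 2 → [4,10]=1  [8,9]=1  [9,10]=2
  size 3 → [2,4,10]=1  [4,9,10]=3  [7,8,9]=1  [8,9,10]=3
  size 4 → [0,2,4,10]=1  [2,4,9,10]=4  [4,8,9,10]=6  [6,7,8,9]=1  [7,8,9,10]=4
  size 5 → [0,2,4,9,10]=5  [2,4,8,9,10]=10  [4,7,8,9,10]=10  [5,6,7,8,9]=1  [6,7,8,9,10]=5
  size 6 → [0,2,4,8,9,10]=15  [2,4,7,8,9,10]=20  [3,5,6,7,8,9]=1  [4,6,7,8,9,10]=15  [5,6,7,8,9,10]=6
  size 7 → [0,2,4,7,8,9,10]=35  [1,3,5,6,7,8,9]=1  [2,4,6,7,8,9,10]=35  [3,5,6,7,8,9,10]=7  [4,5,6,7,8,9,10]=21
  size 8 → [0,2,4,6,7,8,9,10]=70  [1,3,5,6,7,8,9,10]=8  [2,4,5,6,7,8,9,10]=56  [3,4,5,6,7,8,9,10]=28
  size 9 → [0,2,4,5,6,7,8,9,10]=126  [1,3,4,5,6,7,8,9,10]=36  [2,3,4,5,6,7,8,9,10]=84
  first=0(c) contributes 120
  first=1(b) contributes 210
|[w]| = 330

330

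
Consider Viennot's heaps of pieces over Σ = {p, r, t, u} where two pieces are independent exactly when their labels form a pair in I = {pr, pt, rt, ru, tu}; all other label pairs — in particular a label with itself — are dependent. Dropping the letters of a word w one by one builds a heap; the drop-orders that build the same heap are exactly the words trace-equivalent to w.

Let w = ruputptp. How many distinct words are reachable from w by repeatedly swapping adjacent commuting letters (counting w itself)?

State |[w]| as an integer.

168

piece 0:r — minimal
piece 1:u — minimal
piece 2:p rests on {1:u}
piece 3:u rests on {2:p}
piece 4:t — minimal
piece 5:p rests on {3:u}
piece 6:t rests on {4:t}
piece 7:p rests on {5:p}
minimal pieces: {0:r, 1:u, 4:t}
ways to finish when only these pieces remain (= sum over removing one remaining piece with nothing left below it):
  1 left: {0}→1  {6}→1  {7}→1
  2 left: {0,6}→2  {0,7}→2  {4,6}→1  {5,7}→1  {6,7}→2
  3 left: {0,4,6}→3  {0,5,7}→3  {0,6,7}→6  {3,5,7}→1  {4,6,7}→3  {5,6,7}→3
  4 left: {0,3,5,7}→4  {0,4,6,7}→12  {0,5,6,7}→12  {2,3,5,7}→1  {3,5,6,7}→4  {4,5,6,7}→6
  5 left: {0,2,3,5,7}→5  {0,3,5,6,7}→20  {0,4,5,6,7}→30  {1,2,3,5,7}→1  {2,3,5,6,7}→5  {3,4,5,6,7}→10
  6 left: {0,1,2,3,5,7}→6  {0,2,3,5,6,7}→30  {0,3,4,5,6,7}→60  {1,2,3,5,6,7}→6  {2,3,4,5,6,7}→15
  placing 0:r first → 21 extensions
  placing 1:u first → 105 extensions
  placing 4:t first → 42 extensions
total linear extensions = 168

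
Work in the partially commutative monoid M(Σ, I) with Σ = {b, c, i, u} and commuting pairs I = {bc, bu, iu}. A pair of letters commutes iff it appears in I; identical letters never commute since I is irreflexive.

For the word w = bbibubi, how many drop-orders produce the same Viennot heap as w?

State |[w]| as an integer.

7

0(b) covers ∅
1(b) covers 0:b
2(i) covers 1:b
3(b) covers 2:i
4(u) covers ∅
5(b) covers 3:b
6(i) covers 5:b
floor of heap: 0:b, 4:u
completions by unplaced set U, small U first (add the entries for U minus each lowest piece of U):
  |U|=1: {4}:1  {6}:1
  |U|=2: {4,6}:2  {5,6}:1
  |U|=3: {3,5,6}:1  {4,5,6}:3
  |U|=4: {2,3,5,6}:1  {3,4,5,6}:4
  |U|=5: {1,2,3,5,6}:1  {2,3,4,5,6}:5
  start at 0(b): 6
  start at 4(u): 1
sum over floor = 7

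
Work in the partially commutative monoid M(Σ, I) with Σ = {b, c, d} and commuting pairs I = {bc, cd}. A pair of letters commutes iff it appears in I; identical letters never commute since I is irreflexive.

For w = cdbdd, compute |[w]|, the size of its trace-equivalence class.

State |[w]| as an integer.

5

0(c) covers ∅
1(d) covers ∅
2(b) covers 1:d
3(d) covers 2:b
4(d) covers 3:d
floor of heap: 0:c, 1:d
completions by unplaced set U, small U first (add the entries for U minus each lowest piece of U):
  |U|=1: {0}:1  {4}:1
  |U|=2: {0,4}:2  {3,4}:1
  |U|=3: {0,3,4}:3  {2,3,4}:1
  start at 0(c): 1
  start at 1(d): 4
sum over floor = 5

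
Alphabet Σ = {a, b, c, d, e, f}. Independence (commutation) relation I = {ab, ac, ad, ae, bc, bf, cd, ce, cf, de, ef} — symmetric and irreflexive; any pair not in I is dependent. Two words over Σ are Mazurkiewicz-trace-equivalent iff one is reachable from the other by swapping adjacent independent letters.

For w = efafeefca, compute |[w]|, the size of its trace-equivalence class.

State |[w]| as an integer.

0(e) covers ∅
1(f) covers ∅
2(a) covers 1:f
3(f) covers 2:a
4(e) covers 0:e
5(e) covers 4:e
6(f) covers 3:f
7(c) covers ∅
8(a) covers 6:f
floor of heap: 0:e, 1:f, 7:c
completions by unplaced set U, small U first (add the entries for U minus each lowest piece of U):
  |U|=1: {5}:1  {7}:1  {8}:1
  |U|=2: {4,5}:1  {5,7}:2  {5,8}:2  {6,8}:1  {7,8}:2
  |U|=3: {0,4,5}:1  {3,6,8}:1  {4,5,7}:3  {4,5,8}:3  {5,6,8}:3  {5,7,8}:6  {6,7,8}:3
  |U|=4: {0,4,5,7}:4  {0,4,5,8}:4  {2,3,6,8}:1  {3,5,6,8}:4  {3,6,7,8}:4  {4,5,6,8}:6  {4,5,7,8}:12  {5,6,7,8}:12
  |U|=5: {0,4,5,6,8}:10  {0,4,5,7,8}:20  {1,2,3,6,8}:1  {2,3,5,6,8}:5  {2,3,6,7,8}:5  {3,4,5,6,8}:10  {3,5,6,7,8}:20  {4,5,6,7,8}:30
  |U|=6: {0,3,4,5,6,8}:20  {0,4,5,6,7,8}:60  {1,2,3,5,6,8}:6  {1,2,3,6,7,8}:6  {2,3,4,5,6,8}:15  {2,3,5,6,7,8}:30  {3,4,5,6,7,8}:60
  |U|=7: {0,2,3,4,5,6,8}:35  {0,3,4,5,6,7,8}:140  {1,2,3,4,5,6,8}:21  {1,2,3,5,6,7,8}:42  {2,3,4,5,6,7,8}:105
  start at 0(e): 168
  start at 1(f): 280
  start at 7(c): 56
sum over floor = 504

504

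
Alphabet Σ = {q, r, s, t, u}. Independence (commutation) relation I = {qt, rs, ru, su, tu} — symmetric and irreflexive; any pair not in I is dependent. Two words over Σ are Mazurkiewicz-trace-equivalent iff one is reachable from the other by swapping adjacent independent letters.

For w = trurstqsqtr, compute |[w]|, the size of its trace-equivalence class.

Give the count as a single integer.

66

0(t) covers ∅
1(r) covers 0:t
2(u) covers ∅
3(r) covers 1:r
4(s) covers 0:t
5(t) covers 3:r, 4:s
6(q) covers 2:u, 3:r, 4:s
7(s) covers 5:t, 6:q
8(q) covers 7:s
9(t) covers 7:s
10(r) covers 8:q, 9:t
floor of heap: 0:t, 2:u
completions by unplaced set U, small U first (add the entries for U minus each lowest piece of U):
  |U|=1: {10}:1
  |U|=2: {8,10}:1  {9,10}:1
  |U|=3: {8,9,10}:2
  |U|=4: {7,8,9,10}:2
  |U|=5: {5,7,8,9,10}:2  {6,7,8,9,10}:2
  |U|=6: {2,6,7,8,9,10}:2  {5,6,7,8,9,10}:4
  |U|=7: {2,5,6,7,8,9,10}:6  {3,5,6,7,8,9,10}:4  {4,5,6,7,8,9,10}:4
  |U|=8: {1,3,5,6,7,8,9,10}:4  {2,3,5,6,7,8,9,10}:10  {2,4,5,6,7,8,9,10}:10  {3,4,5,6,7,8,9,10}:8
  |U|=9: {1,2,3,5,6,7,8,9,10}:14  {1,3,4,5,6,7,8,9,10}:12  {2,3,4,5,6,7,8,9,10}:28
  start at 0(t): 54
  start at 2(u): 12
sum over floor = 66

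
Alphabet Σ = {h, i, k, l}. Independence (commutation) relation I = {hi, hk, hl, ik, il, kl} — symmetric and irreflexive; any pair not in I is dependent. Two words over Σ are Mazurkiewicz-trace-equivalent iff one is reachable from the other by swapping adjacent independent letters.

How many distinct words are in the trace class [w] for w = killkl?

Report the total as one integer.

drop 0:k onto floor
drop 1:i onto floor
drop 2:l onto floor
drop 3:l onto {2:l}
drop 4:k onto {0:k}
drop 5:l onto {3:l}
ground layer = {0:k, 1:i, 2:l}
drop-orders for the pieces not yet dropped (sum over which currently-grounded one goes next):
  1 to go: {1} 1  {4} 1  {5} 1
  2 to go: {0,4} 1  {1,4} 2  {1,5} 2  {3,5} 1  {4,5} 2
  3 to go: {0,1,4} 3  {0,4,5} 3  {1,3,5} 3  {1,4,5} 6  {2,3,5} 1  {3,4,5} 3
  4 to go: {0,1,4,5} 12  {0,3,4,5} 6  {1,2,3,5} 4  {1,3,4,5} 12  {2,3,4,5} 4
  if 0:k drops first: 20 orders
  if 1:i drops first: 10 orders
  if 2:l drops first: 30 orders
heap linearizations: 60

60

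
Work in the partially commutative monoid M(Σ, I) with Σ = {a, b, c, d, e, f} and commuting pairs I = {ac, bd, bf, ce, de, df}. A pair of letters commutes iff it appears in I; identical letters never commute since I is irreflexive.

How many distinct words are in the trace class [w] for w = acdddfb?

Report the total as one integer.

piece 0:a — minimal
piece 1:c — minimal
piece 2:d rests on {0:a, 1:c}
piece 3:d rests on {2:d}
piece 4:d rests on {3:d}
piece 5:f rests on {0:a, 1:c}
piece 6:b rests on {0:a, 1:c}
minimal pieces: {0:a, 1:c}
ways to finish when only these pieces remain (= sum over removing one remaining piece with nothing left below it):
  1 left: {4}→1  {5}→1  {6}→1
  2 left: {3,4}→1  {4,5}→2  {4,6}→2  {5,6}→2
  3 left: {2,3,4}→1  {3,4,5}→3  {3,4,6}→3  {4,5,6}→6
  4 left: {2,3,4,5}→4  {2,3,4,6}→4  {3,4,5,6}→12
  5 left: {2,3,4,5,6}→20
  placing 0:a first → 20 extensions
  placing 1:c first → 20 extensions
total linear extensions = 40

40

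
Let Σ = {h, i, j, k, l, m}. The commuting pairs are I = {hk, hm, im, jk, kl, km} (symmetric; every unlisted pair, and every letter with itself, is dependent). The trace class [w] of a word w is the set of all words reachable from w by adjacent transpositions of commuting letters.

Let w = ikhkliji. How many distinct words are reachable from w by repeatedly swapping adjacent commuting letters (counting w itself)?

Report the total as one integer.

#0=i has no predecessor
#1=k depends on [0:i]
#2=h depends on [0:i]
#3=k depends on [1:k]
#4=l depends on [2:h]
#5=i depends on [3:k, 4:l]
#6=j depends on [5:i]
#7=i depends on [6:j]
sources: [0:i]
N(rest) = Σ N(rest − s) over sources s of rest; N(one piece) = 1:
  size 1 → [7]=1
  size 2 → [6,7]=1
  size 3 → [5,6,7]=1
  size 4 → [3,5,6,7]=1  [4,5,6,7]=1
  size 5 → [1,3,5,6,7]=1  [2,4,5,6,7]=1  [3,4,5,6,7]=2
  size 6 → [1,3,4,5,6,7]=3  [2,3,4,5,6,7]=3
  first=0(i) contributes 6

6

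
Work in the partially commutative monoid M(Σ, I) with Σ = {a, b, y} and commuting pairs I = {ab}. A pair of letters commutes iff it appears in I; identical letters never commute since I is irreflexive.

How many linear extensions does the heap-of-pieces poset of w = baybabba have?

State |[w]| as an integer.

drop 0:b onto floor
drop 1:a onto floor
drop 2:y onto {0:b, 1:a}
drop 3:b onto {2:y}
drop 4:a onto {2:y}
drop 5:b onto {3:b}
drop 6:b onto {5:b}
drop 7:a onto {4:a}
ground layer = {0:b, 1:a}
drop-orders for the pieces not yet dropped (sum over which currently-grounded one goes next):
  1 to go: {6} 1  {7} 1
  2 to go: {4,7} 1  {5,6} 1  {6,7} 2
  3 to go: {3,5,6} 1  {4,6,7} 3  {5,6,7} 3
  4 to go: {3,5,6,7} 4  {4,5,6,7} 6
  5 to go: {3,4,5,6,7} 10
  6 to go: {2,3,4,5,6,7} 10
  if 0:b drops first: 10 orders
  if 1:a drops first: 10 orders
heap linearizations: 20

20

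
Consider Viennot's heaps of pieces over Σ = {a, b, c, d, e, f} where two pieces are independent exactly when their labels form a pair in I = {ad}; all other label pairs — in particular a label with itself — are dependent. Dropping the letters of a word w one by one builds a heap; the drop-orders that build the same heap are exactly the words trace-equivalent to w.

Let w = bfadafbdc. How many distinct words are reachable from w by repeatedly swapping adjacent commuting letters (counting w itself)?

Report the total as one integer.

3

drop 0:b onto floor
drop 1:f onto {0:b}
drop 2:a onto {1:f}
drop 3:d onto {1:f}
drop 4:a onto {2:a}
drop 5:f onto {3:d, 4:a}
drop 6:b onto {5:f}
drop 7:d onto {6:b}
drop 8:c onto {7:d}
ground layer = {0:b}
drop-orders for the pieces not yet dropped (sum over which currently-grounded one goes next):
  1 to go: {8} 1
  2 to go: {7,8} 1
  3 to go: {6,7,8} 1
  4 to go: {5,6,7,8} 1
  5 to go: {3,5,6,7,8} 1  {4,5,6,7,8} 1
  6 to go: {2,4,5,6,7,8} 1  {3,4,5,6,7,8} 2
  7 to go: {2,3,4,5,6,7,8} 3
  if 0:b drops first: 3 orders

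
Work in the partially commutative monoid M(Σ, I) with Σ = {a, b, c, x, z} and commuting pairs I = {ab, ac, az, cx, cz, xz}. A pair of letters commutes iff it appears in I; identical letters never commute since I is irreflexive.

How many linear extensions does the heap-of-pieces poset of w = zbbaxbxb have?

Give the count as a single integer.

4

0(z) covers ∅
1(b) covers 0:z
2(b) covers 1:b
3(a) covers ∅
4(x) covers 2:b, 3:a
5(b) covers 4:x
6(x) covers 5:b
7(b) covers 6:x
floor of heap: 0:z, 3:a
completions by unplaced set U, small U first (add the entries for U minus each lowest piece of U):
  |U|=1: {7}:1
  |U|=2: {6,7}:1
  |U|=3: {5,6,7}:1
  |U|=4: {4,5,6,7}:1
  |U|=5: {2,4,5,6,7}:1  {3,4,5,6,7}:1
  |U|=6: {1,2,4,5,6,7}:1  {2,3,4,5,6,7}:2
  start at 0(z): 3
  start at 3(a): 1
sum over floor = 4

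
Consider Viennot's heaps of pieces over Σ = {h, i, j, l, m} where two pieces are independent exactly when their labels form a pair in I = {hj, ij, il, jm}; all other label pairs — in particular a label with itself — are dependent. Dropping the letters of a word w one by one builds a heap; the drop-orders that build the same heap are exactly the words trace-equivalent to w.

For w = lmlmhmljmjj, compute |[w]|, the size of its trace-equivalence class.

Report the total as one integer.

drop 0:l onto floor
drop 1:m onto {0:l}
drop 2:l onto {1:m}
drop 3:m onto {2:l}
drop 4:h onto {3:m}
drop 5:m onto {4:h}
drop 6:l onto {5:m}
drop 7:j onto {6:l}
drop 8:m onto {6:l}
drop 9:j onto {7:j}
drop 10:j onto {9:j}
ground layer = {0:l}
drop-orders for the pieces not yet dropped (sum over which currently-grounded one goes next):
  1 to go: {8} 1  {10} 1
  2 to go: {8,10} 2  {9,10} 1
  3 to go: {7,9,10} 1  {8,9,10} 3
  4 to go: {7,8,9,10} 4
  5 to go: {6,7,8,9,10} 4
  6 to go: {5,6,7,8,9,10} 4
  7 to go: {4,5,6,7,8,9,10} 4
  8 to go: {3,4,5,6,7,8,9,10} 4
  9 to go: {2,3,4,5,6,7,8,9,10} 4
  if 0:l drops first: 4 orders

4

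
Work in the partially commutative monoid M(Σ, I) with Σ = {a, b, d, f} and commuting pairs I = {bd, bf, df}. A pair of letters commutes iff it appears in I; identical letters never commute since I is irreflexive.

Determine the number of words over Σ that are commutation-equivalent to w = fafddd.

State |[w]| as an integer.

4

piece 0:f — minimal
piece 1:a rests on {0:f}
piece 2:f rests on {1:a}
piece 3:d rests on {1:a}
piece 4:d rests on {3:d}
piece 5:d rests on {4:d}
minimal pieces: {0:f}
ways to finish when only these pieces remain (= sum over removing one remaining piece with nothing left below it):
  1 left: {2}→1  {5}→1
  2 left: {2,5}→2  {4,5}→1
  3 left: {2,4,5}→3  {3,4,5}→1
  4 left: {2,3,4,5}→4
  placing 0:f first → 4 extensions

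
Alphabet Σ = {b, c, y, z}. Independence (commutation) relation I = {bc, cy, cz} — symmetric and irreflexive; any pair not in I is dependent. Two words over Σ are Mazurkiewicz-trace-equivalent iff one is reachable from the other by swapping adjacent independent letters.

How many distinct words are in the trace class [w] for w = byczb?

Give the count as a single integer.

0(b) covers ∅
1(y) covers 0:b
2(c) covers ∅
3(z) covers 1:y
4(b) covers 3:z
floor of heap: 0:b, 2:c
completions by unplaced set U, small U first (add the entries for U minus each lowest piece of U):
  |U|=1: {2}:1  {4}:1
  |U|=2: {2,4}:2  {3,4}:1
  |U|=3: {1,3,4}:1  {2,3,4}:3
  start at 0(b): 4
  start at 2(c): 1
sum over floor = 5

5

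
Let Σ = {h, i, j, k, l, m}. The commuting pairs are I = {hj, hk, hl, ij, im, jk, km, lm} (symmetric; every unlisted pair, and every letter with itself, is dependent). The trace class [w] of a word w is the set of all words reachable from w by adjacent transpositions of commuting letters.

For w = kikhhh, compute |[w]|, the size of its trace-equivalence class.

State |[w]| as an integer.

4

0(k) covers ∅
1(i) covers 0:k
2(k) covers 1:i
3(h) covers 1:i
4(h) covers 3:h
5(h) covers 4:h
floor of heap: 0:k
completions by unplaced set U, small U first (add the entries for U minus each lowest piece of U):
  |U|=1: {2}:1  {5}:1
  |U|=2: {2,5}:2  {4,5}:1
  |U|=3: {2,4,5}:3  {3,4,5}:1
  |U|=4: {2,3,4,5}:4
  start at 0(k): 4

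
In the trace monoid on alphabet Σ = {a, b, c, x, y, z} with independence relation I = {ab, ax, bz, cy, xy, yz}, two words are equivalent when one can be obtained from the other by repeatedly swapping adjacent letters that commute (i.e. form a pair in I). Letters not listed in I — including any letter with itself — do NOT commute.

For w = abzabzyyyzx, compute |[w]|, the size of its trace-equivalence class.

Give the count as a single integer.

piece 0:a — minimal
piece 1:b — minimal
piece 2:z rests on {0:a}
piece 3:a rests on {2:z}
piece 4:b rests on {1:b}
piece 5:z rests on {3:a}
piece 6:y rests on {3:a, 4:b}
piece 7:y rests on {6:y}
piece 8:y rests on {7:y}
piece 9:z rests on {5:z}
piece 10:x rests on {4:b, 9:z}
minimal pieces: {0:a, 1:b}
ways to finish when only these pieces remain (= sum over removing one remaining piece with nothing left below it):
  1 left: {8}→1  {10}→1
  2 left: {7,8}→1  {8,10}→2  {9,10}→1
  3 left: {5,9,10}→1  {6,7,8}→1  {7,8,10}→3  {8,9,10}→3
  4 left: {5,8,9,10}→4  {6,7,8,10}→4  {7,8,9,10}→6
  5 left: {4,6,7,8,10}→4  {5,7,8,9,10}→10  {6,7,8,9,10}→10
  6 left: {1,4,6,7,8,10}→4  {4,6,7,8,9,10}→14  {5,6,7,8,9,10}→20
  7 left: {1,4,6,7,8,9,10}→18  {3,5,6,7,8,9,10}→20  {4,5,6,7,8,9,10}→34
  8 left: {1,4,5,6,7,8,9,10}→52  {2,3,5,6,7,8,9,10}→20  {3,4,5,6,7,8,9,10}→54
  9 left: {0,2,3,5,6,7,8,9,10}→20  {1,3,4,5,6,7,8,9,10}→106  {2,3,4,5,6,7,8,9,10}→74
  placing 0:a first → 180 extensions
  placing 1:b first → 94 extensions
total linear extensions = 274

274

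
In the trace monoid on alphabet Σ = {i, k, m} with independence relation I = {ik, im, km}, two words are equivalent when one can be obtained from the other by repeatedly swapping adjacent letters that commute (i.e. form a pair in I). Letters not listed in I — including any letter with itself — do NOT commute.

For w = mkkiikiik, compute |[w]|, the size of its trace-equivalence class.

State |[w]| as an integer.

630

0(m) covers ∅
1(k) covers ∅
2(k) covers 1:k
3(i) covers ∅
4(i) covers 3:i
5(k) covers 2:k
6(i) covers 4:i
7(i) covers 6:i
8(k) covers 5:k
floor of heap: 0:m, 1:k, 3:i
completions by unplaced set U, small U first (add the entries for U minus each lowest piece of U):
  |U|=1: {0}:1  {7}:1  {8}:1
  |U|=2: {0,7}:2  {0,8}:2  {5,8}:1  {6,7}:1  {7,8}:2
  |U|=3: {0,5,8}:3  {0,6,7}:3  {0,7,8}:6  {2,5,8}:1  {4,6,7}:1  {5,7,8}:3  {6,7,8}:3
  |U|=4: {0,2,5,8}:4  {0,4,6,7}:4  {0,5,7,8}:12  {0,6,7,8}:12  {1,2,5,8}:1  {2,5,7,8}:4  {3,4,6,7}:1  {4,6,7,8}:4  {5,6,7,8}:6
  |U|=5: {0,1,2,5,8}:5  {0,2,5,7,8}:20  {0,3,4,6,7}:5  {0,4,6,7,8}:20  {0,5,6,7,8}:30  {1,2,5,7,8}:5  {2,5,6,7,8}:10  {3,4,6,7,8}:5  {4,5,6,7,8}:10
  |U|=6: {0,1,2,5,7,8}:30  {0,2,5,6,7,8}:60  {0,3,4,6,7,8}:30  {0,4,5,6,7,8}:60  {1,2,5,6,7,8}:15  {2,4,5,6,7,8}:20  {3,4,5,6,7,8}:15
  |U|=7: {0,1,2,5,6,7,8}:105  {0,2,4,5,6,7,8}:140  {0,3,4,5,6,7,8}:105  {1,2,4,5,6,7,8}:35  {2,3,4,5,6,7,8}:35
  start at 0(m): 70
  start at 1(k): 280
  start at 3(i): 280
sum over floor = 630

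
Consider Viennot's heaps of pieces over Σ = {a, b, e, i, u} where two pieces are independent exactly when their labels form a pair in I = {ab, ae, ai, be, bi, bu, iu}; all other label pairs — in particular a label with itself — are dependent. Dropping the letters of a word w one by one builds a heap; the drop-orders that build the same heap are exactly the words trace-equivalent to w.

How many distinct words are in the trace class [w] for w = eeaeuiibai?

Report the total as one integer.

500

0(e) covers ∅
1(e) covers 0:e
2(a) covers ∅
3(e) covers 1:e
4(u) covers 2:a, 3:e
5(i) covers 3:e
6(i) covers 5:i
7(b) covers ∅
8(a) covers 4:u
9(i) covers 6:i
floor of heap: 0:e, 2:a, 7:b
completions by unplaced set U, small U first (add the entries for U minus each lowest piece of U):
  |U|=1: {7}:1  {8}:1  {9}:1
  |U|=2: {4,8}:1  {6,9}:1  {7,8}:2  {7,9}:2  {8,9}:2
  |U|=3: {2,4,8}:1  {4,7,8}:3  {4,8,9}:3  {5,6,9}:1  {6,7,9}:3  {6,8,9}:3  {7,8,9}:6
  |U|=4: {2,4,7,8}:4  {2,4,8,9}:4  {4,6,8,9}:6  {4,7,8,9}:12  {5,6,7,9}:4  {5,6,8,9}:4  {6,7,8,9}:12
  |U|=5: {2,4,6,8,9}:10  {2,4,7,8,9}:20  {4,5,6,8,9}:10  {4,6,7,8,9}:30  {5,6,7,8,9}:20
  |U|=6: {2,4,5,6,8,9}:20  {2,4,6,7,8,9}:60  {3,4,5,6,8,9}:10  {4,5,6,7,8,9}:60
  |U|=7: {1,3,4,5,6,8,9}:10  {2,3,4,5,6,8,9}:30  {2,4,5,6,7,8,9}:140  {3,4,5,6,7,8,9}:70
  |U|=8: {0,1,3,4,5,6,8,9}:10  {1,2,3,4,5,6,8,9}:40  {1,3,4,5,6,7,8,9}:80  {2,3,4,5,6,7,8,9}:240
  start at 0(e): 360
  start at 2(a): 90
  start at 7(b): 50
sum over floor = 500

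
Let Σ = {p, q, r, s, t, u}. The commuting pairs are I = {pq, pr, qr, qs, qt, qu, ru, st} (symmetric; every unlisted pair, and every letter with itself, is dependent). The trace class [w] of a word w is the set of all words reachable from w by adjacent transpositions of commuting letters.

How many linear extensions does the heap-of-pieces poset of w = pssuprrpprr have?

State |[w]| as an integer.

70

piece 0:p — minimal
piece 1:s rests on {0:p}
piece 2:s rests on {1:s}
piece 3:u rests on {2:s}
piece 4:p rests on {3:u}
piece 5:r rests on {2:s}
piece 6:r rests on {5:r}
piece 7:p rests on {4:p}
piece 8:p rests on {7:p}
piece 9:r rests on {6:r}
piece 10:r rests on {9:r}
minimal pieces: {0:p}
ways to finish when only these pieces remain (= sum over removing one remaining piece with nothing left below it):
  1 left: {8}→1  {10}→1
  2 left: {7,8}→1  {8,10}→2  {9,10}→1
  3 left: {4,7,8}→1  {6,9,10}→1  {7,8,10}→3  {8,9,10}→3
  4 left: {3,4,7,8}→1  {4,7,8,10}→4  {5,6,9,10}→1  {6,8,9,10}→4  {7,8,9,10}→6
  5 left: {3,4,7,8,10}→5  {4,7,8,9,10}→10  {5,6,8,9,10}→5  {6,7,8,9,10}→10
  6 left: {3,4,7,8,9,10}→15  {4,6,7,8,9,10}→20  {5,6,7,8,9,10}→15
  7 left: {3,4,6,7,8,9,10}→35  {4,5,6,7,8,9,10}→35
  8 left: {3,4,5,6,7,8,9,10}→70
  9 left: {2,3,4,5,6,7,8,9,10}→70
  placing 0:p first → 70 extensions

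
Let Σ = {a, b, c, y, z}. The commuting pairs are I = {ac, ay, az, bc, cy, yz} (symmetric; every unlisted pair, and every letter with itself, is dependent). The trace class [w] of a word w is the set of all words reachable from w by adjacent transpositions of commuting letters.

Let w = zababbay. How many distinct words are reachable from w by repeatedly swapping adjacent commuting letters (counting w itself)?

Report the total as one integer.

0(z) covers ∅
1(a) covers ∅
2(b) covers 0:z, 1:a
3(a) covers 2:b
4(b) covers 3:a
5(b) covers 4:b
6(a) covers 5:b
7(y) covers 5:b
floor of heap: 0:z, 1:a
completions by unplaced set U, small U first (add the entries for U minus each lowest piece of U):
  |U|=1: {6}:1  {7}:1
  |U|=2: {6,7}:2
  |U|=3: {5,6,7}:2
  |U|=4: {4,5,6,7}:2
  |U|=5: {3,4,5,6,7}:2
  |U|=6: {2,3,4,5,6,7}:2
  start at 0(z): 2
  start at 1(a): 2
sum over floor = 4

4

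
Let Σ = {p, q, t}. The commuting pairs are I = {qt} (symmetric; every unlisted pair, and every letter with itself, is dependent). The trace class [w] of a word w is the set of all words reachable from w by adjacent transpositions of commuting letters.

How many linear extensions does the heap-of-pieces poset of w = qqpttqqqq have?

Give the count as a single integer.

#0=q has no predecessor
#1=q depends on [0:q]
#2=p depends on [1:q]
#3=t depends on [2:p]
#4=t depends on [3:t]
#5=q depends on [2:p]
#6=q depends on [5:q]
#7=q depends on [6:q]
#8=q depends on [7:q]
sources: [0:q]
N(rest) = Σ N(rest − s) over sources s of rest; N(one piece) = 1:
  size 1 → [4]=1  [8]=1
  size 2 → [3,4]=1  [4,8]=2  [7,8]=1
  size 3 → [3,4,8]=3  [4,7,8]=3  [6,7,8]=1
  size 4 → [3,4,7,8]=6  [4,6,7,8]=4  [5,6,7,8]=1
  size 5 → [3,4,6,7,8]=10  [4,5,6,7,8]=5
  size 6 → [3,4,5,6,7,8]=15
  size 7 → [2,3,4,5,6,7,8]=15
  first=0(q) contributes 15

15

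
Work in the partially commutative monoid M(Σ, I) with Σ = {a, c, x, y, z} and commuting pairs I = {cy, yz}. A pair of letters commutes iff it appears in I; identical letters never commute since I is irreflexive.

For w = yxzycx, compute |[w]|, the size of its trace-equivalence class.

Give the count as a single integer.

0(y) covers ∅
1(x) covers 0:y
2(z) covers 1:x
3(y) covers 1:x
4(c) covers 2:z
5(x) covers 3:y, 4:c
floor of heap: 0:y
completions by unplaced set U, small U first (add the entries for U minus each lowest piece of U):
  |U|=1: {5}:1
  |U|=2: {3,5}:1  {4,5}:1
  |U|=3: {2,4,5}:1  {3,4,5}:2
  |U|=4: {2,3,4,5}:3
  start at 0(y): 3

3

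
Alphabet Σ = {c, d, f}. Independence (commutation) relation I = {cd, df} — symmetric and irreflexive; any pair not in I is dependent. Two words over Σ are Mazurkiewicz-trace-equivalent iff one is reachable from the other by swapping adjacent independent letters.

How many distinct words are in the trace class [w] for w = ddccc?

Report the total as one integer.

#0=d has no predecessor
#1=d depends on [0:d]
#2=c has no predecessor
#3=c depends on [2:c]
#4=c depends on [3:c]
sources: [0:d, 2:c]
N(rest) = Σ N(rest − s) over sources s of rest; N(one piece) = 1:
  size 1 → [1]=1  [4]=1
  size 2 → [0,1]=1  [1,4]=2  [3,4]=1
  size 3 → [0,1,4]=3  [1,3,4]=3  [2,3,4]=1
  first=0(d) contributes 4
  first=2(c) contributes 6
|[w]| = 10

10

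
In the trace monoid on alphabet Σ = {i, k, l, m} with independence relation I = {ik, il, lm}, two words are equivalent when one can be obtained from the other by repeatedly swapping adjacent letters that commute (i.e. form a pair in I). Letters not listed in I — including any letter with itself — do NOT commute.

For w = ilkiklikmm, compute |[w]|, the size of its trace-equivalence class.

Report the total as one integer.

56

piece 0:i — minimal
piece 1:l — minimal
piece 2:k rests on {1:l}
piece 3:i rests on {0:i}
piece 4:k rests on {2:k}
piece 5:l rests on {4:k}
piece 6:i rests on {3:i}
piece 7:k rests on {5:l}
piece 8:m rests on {6:i, 7:k}
piece 9:m rests on {8:m}
minimal pieces: {0:i, 1:l}
ways to finish when only these pieces remain (= sum over removing one remaining piece with nothing left below it):
  1 left: {9}→1
  2 left: {8,9}→1
  3 left: {6,8,9}→1  {7,8,9}→1
  4 left: {3,6,8,9}→1  {5,7,8,9}→1  {6,7,8,9}→2
  5 left: {0,3,6,8,9}→1  {3,6,7,8,9}→3  {4,5,7,8,9}→1  {5,6,7,8,9}→3
  6 left: {0,3,6,7,8,9}→4  {2,4,5,7,8,9}→1  {3,5,6,7,8,9}→6  {4,5,6,7,8,9}→4
  7 left: {0,3,5,6,7,8,9}→10  {1,2,4,5,7,8,9}→1  {2,4,5,6,7,8,9}→5  {3,4,5,6,7,8,9}→10
  8 left: {0,3,4,5,6,7,8,9}→20  {1,2,4,5,6,7,8,9}→6  {2,3,4,5,6,7,8,9}→15
  placing 0:i first → 21 extensions
  placing 1:l first → 35 extensions
total linear extensions = 56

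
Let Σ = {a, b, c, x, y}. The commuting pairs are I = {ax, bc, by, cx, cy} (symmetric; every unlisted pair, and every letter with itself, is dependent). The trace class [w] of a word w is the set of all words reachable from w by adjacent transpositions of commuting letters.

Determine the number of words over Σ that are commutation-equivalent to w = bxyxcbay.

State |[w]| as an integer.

6

0(b) covers ∅
1(x) covers 0:b
2(y) covers 1:x
3(x) covers 2:y
4(c) covers ∅
5(b) covers 3:x
6(a) covers 4:c, 5:b
7(y) covers 6:a
floor of heap: 0:b, 4:c
completions by unplaced set U, small U first (add the entries for U minus each lowest piece of U):
  |U|=1: {7}:1
  |U|=2: {6,7}:1
  |U|=3: {4,6,7}:1  {5,6,7}:1
  |U|=4: {3,5,6,7}:1  {4,5,6,7}:2
  |U|=5: {2,3,5,6,7}:1  {3,4,5,6,7}:3
  |U|=6: {1,2,3,5,6,7}:1  {2,3,4,5,6,7}:4
  start at 0(b): 5
  start at 4(c): 1
sum over floor = 6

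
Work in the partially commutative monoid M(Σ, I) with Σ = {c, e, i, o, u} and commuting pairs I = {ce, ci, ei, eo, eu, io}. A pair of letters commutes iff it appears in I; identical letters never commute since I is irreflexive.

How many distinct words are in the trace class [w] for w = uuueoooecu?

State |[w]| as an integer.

45

drop 0:u onto floor
drop 1:u onto {0:u}
drop 2:u onto {1:u}
drop 3:e onto floor
drop 4:o onto {2:u}
drop 5:o onto {4:o}
drop 6:o onto {5:o}
drop 7:e onto {3:e}
drop 8:c onto {6:o}
drop 9:u onto {8:c}
ground layer = {0:u, 3:e}
drop-orders for the pieces not yet dropped (sum over which currently-grounded one goes next):
  1 to go: {7} 1  {9} 1
  2 to go: {3,7} 1  {7,9} 2  {8,9} 1
  3 to go: {3,7,9} 3  {6,8,9} 1  {7,8,9} 3
  4 to go: {3,7,8,9} 6  {5,6,8,9} 1  {6,7,8,9} 4
  5 to go: {3,6,7,8,9} 10  {4,5,6,8,9} 1  {5,6,7,8,9} 5
  6 to go: {2,4,5,6,8,9} 1  {3,5,6,7,8,9} 15  {4,5,6,7,8,9} 6
  7 to go: {1,2,4,5,6,8,9} 1  {2,4,5,6,7,8,9} 7  {3,4,5,6,7,8,9} 21
  8 to go: {0,1,2,4,5,6,8,9} 1  {1,2,4,5,6,7,8,9} 8  {2,3,4,5,6,7,8,9} 28
  if 0:u drops first: 36 orders
  if 3:e drops first: 9 orders
heap linearizations: 45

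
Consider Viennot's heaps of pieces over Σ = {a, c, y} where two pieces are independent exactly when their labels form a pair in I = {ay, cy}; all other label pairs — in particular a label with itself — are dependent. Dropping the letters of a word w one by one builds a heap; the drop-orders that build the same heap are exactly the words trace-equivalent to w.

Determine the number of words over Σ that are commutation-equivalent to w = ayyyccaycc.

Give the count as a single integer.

210

0(a) covers ∅
1(y) covers ∅
2(y) covers 1:y
3(y) covers 2:y
4(c) covers 0:a
5(c) covers 4:c
6(a) covers 5:c
7(y) covers 3:y
8(c) covers 6:a
9(c) covers 8:c
floor of heap: 0:a, 1:y
completions by unplaced set U, small U first (add the entries for U minus each lowest piece of U):
  |U|=1: {7}:1  {9}:1
  |U|=2: {3,7}:1  {7,9}:2  {8,9}:1
  |U|=3: {2,3,7}:1  {3,7,9}:3  {6,8,9}:1  {7,8,9}:3
  |U|=4: {1,2,3,7}:1  {2,3,7,9}:4  {3,7,8,9}:6  {5,6,8,9}:1  {6,7,8,9}:4
  |U|=5: {1,2,3,7,9}:5  {2,3,7,8,9}:10  {3,6,7,8,9}:10  {4,5,6,8,9}:1  {5,6,7,8,9}:5
  |U|=6: {0,4,5,6,8,9}:1  {1,2,3,7,8,9}:15  {2,3,6,7,8,9}:20  {3,5,6,7,8,9}:15  {4,5,6,7,8,9}:6
  |U|=7: {0,4,5,6,7,8,9}:7  {1,2,3,6,7,8,9}:35  {2,3,5,6,7,8,9}:35  {3,4,5,6,7,8,9}:21
  |U|=8: {0,3,4,5,6,7,8,9}:28  {1,2,3,5,6,7,8,9}:70  {2,3,4,5,6,7,8,9}:56
  start at 0(a): 126
  start at 1(y): 84
sum over floor = 210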